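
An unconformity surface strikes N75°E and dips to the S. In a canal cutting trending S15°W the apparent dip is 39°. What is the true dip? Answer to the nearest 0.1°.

43.1°

β = acute angle between strike N75°E and section S15°W = 60°.
tan(true dip) = tan 39° / sin 60° = 0.9351
true dip = arctan 0.9351 = 43.08°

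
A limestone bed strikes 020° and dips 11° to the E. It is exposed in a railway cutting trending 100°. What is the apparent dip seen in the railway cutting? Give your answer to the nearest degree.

11°

Angle between strike (020°) and section (100°): β = 80°.
tan(apparent dip) = tan 11° · sin 80° = 0.1914
α = arctan(0.1914) = 10.84°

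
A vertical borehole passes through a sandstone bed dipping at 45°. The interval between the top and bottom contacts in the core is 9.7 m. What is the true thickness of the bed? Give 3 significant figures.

True thickness t = h · cos(dip) = 9.7 × cos 45°
t = 9.7 × 0.7071 = 6.859 m

6.86 m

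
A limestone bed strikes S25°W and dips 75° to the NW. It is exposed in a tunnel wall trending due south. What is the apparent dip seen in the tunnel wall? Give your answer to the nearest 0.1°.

The section lies 25° from the strike.
tan α = tan 75° × sin 25° = 3.7321 × 0.4226 = 1.5772
α = arctan(1.5772) = 57.62°

57.6°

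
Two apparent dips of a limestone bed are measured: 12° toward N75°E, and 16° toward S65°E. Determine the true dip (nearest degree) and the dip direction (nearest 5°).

Represent each trace as a vector plunging at its apparent dip toward its trend (east-north-up frame): v₁ = (0.945, 0.253, -0.208), v₂ = (0.871, -0.406, -0.276).
Cross product v₁ × v₂ gives the pole to the plane: n ∝ (0.154, -0.079, 0.604).
True dip = arccos(n_z / |n|) = arccos(0.9612) = 16.0°.
Dip direction = azimuth of (n_x, n_y) = atan2(0.154, -0.079) = 117°.

true dip 16°, dip direction 115°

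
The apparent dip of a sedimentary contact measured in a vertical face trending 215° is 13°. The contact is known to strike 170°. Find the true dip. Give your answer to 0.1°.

18.1°

The section is 45° from the strike.
tan(true dip) = tan 13° / sin 45° = 0.3265
δ = arctan(0.3265) = 18.08°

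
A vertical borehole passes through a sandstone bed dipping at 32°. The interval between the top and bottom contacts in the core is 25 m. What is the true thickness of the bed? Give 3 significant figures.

21.2 m

True thickness t = h · cos(dip) = 25 × cos 32°
t = 25 × 0.8480 = 21.201 m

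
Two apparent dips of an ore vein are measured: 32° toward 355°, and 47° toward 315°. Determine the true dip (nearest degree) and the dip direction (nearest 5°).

Each apparent-dip line lies in the plane. As unit vectors (x east, y north, z up), v₁ plunges 32°→355° and v₂ plunges 47°→315°.
n = v₁ × v₂ = (-0.362, 0.201, 0.372) (taken with n_z > 0).
tan δ = √(n_x²+n_y²)/n_z = 0.415/0.372, so δ = 48.1°.
Dip direction = azimuth of (n_x, n_y) = atan2(-0.362, 0.201) = 299°.

true dip 48°, dip direction 300°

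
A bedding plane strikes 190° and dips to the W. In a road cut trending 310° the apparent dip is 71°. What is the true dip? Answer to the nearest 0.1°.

The section is 60° from the strike.
tan δ = tan α / sin β = tan 71° / sin 60° = 2.9042 / 0.8660 = 3.3535
δ = arctan(3.3535) = 73.40°

73.4°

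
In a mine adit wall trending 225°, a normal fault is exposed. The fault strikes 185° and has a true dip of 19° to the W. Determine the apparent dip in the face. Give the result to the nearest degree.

Angle between strike (185°) and section (225°): β = 40°.
tan(apparent dip) = tan 19° · sin 40° = 0.2213
α = arctan(0.2213) = 12.48°

12°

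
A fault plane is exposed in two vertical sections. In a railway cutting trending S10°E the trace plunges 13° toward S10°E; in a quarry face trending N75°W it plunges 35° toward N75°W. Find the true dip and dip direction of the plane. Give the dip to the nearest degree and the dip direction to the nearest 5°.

Each apparent-dip line lies in the plane. As unit vectors (x east, y north, z up), v₁ plunges 13°→S10°E and v₂ plunges 35°→N75°W.
n = v₁ × v₂ = (-0.598, -0.275, 0.723) (taken with n_z > 0).
Dip δ = arctan(|n_h|/n_z) = arctan(0.658/0.723) = 42.3°.
Dip direction = atan2(-0.598, -0.275) = 245° (azimuth of n's horizontal projection).

true dip 42°, dip direction 245°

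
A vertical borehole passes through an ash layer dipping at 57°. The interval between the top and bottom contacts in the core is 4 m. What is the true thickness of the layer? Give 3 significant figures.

True thickness t = h · cos(dip) = 4 × cos 57°
t = 4 × 0.5446 = 2.179 m

2.18 m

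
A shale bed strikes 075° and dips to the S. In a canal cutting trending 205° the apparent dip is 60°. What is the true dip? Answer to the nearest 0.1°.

66.1°

The section is 50° from the strike.
tan δ = tan α / sin β = tan 60° / sin 50° = 1.7321 / 0.7660 = 2.2610
δ = arctan(2.2610) = 66.14°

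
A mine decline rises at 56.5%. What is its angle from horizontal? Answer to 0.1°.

29.5°

tan θ = 56.5/100 = 0.5650
θ = arctan(0.5650) = 29.47°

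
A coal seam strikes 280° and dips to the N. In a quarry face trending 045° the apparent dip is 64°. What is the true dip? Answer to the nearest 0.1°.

68.2°

β = acute angle between strike 280° and section 045° = 55°.
tan(true dip) = tan 64° / sin 55° = 2.5030
δ = arctan(2.5030) = 68.22°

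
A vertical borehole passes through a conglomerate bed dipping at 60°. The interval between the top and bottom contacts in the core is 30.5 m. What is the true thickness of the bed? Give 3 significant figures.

15.3 m

True thickness t = h · cos(dip) = 30.5 × cos 60°
t = 30.5 × 0.5000 = 15.250 m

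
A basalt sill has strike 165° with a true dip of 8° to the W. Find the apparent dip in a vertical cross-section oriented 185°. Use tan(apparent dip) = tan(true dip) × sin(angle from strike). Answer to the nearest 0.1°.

2.8°

Angle between strike (165°) and section (185°): β = 20°.
tan(apparent dip) = tan 8° · sin 20° = 0.0481
α = arctan(0.0481) = 2.75°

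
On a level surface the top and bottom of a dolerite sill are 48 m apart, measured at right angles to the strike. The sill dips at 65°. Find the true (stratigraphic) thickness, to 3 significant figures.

43.5 m

True thickness t = w · sin(dip) = 48 × sin 65°
t = 48 × 0.9063 = 43.503 m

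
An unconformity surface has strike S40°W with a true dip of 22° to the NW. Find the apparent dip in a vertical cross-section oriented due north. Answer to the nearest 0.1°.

Angle between strike (S40°W) and section (due north): β = 40°.
tan(apparent dip) = tan 22° · sin 40° = 0.2597
apparent dip = arctan 0.2597 = 14.56°

14.6°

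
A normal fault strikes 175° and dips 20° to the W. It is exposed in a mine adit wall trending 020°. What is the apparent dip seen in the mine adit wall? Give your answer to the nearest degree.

9°

The section lies 25° from the strike.
tan α = tan 20° × sin 25° = 0.3640 × 0.4226 = 0.1538
α = arctan(0.1538) = 8.74°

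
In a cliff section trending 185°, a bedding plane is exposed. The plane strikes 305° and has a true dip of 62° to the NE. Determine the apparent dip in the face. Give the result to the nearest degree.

58°

The section lies 60° from the strike.
tan α = tan 62° × sin 60° = 1.8807 × 0.8660 = 1.6288
apparent dip = arctan 1.6288 = 58.45°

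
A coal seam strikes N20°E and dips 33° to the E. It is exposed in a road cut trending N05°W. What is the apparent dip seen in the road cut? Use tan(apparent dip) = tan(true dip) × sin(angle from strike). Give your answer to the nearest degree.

The strike is N20°E and the section trends N05°W; the acute angle between them is β = 25°.
tan(apparent dip) = tan 33° · sin 25° = 0.2745
α = arctan(0.2745) = 15.35°

15°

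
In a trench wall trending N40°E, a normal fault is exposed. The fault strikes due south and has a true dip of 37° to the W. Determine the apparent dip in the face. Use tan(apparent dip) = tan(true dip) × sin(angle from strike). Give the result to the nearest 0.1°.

Angle between strike (due south) and section (N40°E): β = 40°.
tan α = tan 37° × sin 40° = 0.7536 × 0.6428 = 0.4844
apparent dip = arctan 0.4844 = 25.84°

25.8°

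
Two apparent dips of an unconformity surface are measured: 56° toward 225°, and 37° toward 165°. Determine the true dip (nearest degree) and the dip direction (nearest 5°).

true dip 56°, dip direction 225°

Represent each trace as a vector plunging at its apparent dip toward its trend (east-north-up frame): v₁ = (-0.395, -0.395, -0.829), v₂ = (0.207, -0.771, -0.602).
The plane normal is n = v₁ × v₂ ∝ (-0.402, -0.409, 0.387).
tan δ = √(n_x²+n_y²)/n_z = 0.573/0.387, so δ = 56.0°.
The horizontal component of n points toward azimuth atan2(n_x, n_y) = 224°, the dip direction.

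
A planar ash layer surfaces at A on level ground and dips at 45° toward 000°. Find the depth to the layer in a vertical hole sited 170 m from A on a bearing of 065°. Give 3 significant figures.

71.8 m

The hole lies 65° from the dip direction, so the down-dip offset is 170 × cos 65° = 71.85 m.
Depth = down-dip offset × tan(dip) = 71.85 × tan 45° = 71.85 × 1.0000
Depth = 71.85 m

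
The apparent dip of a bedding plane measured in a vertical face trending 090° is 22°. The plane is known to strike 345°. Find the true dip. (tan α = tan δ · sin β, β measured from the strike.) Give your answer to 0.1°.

22.7°

The section is 75° from the strike.
tan(true dip) = tan 22° / sin 75° = 0.4183
true dip = arctan 0.4183 = 22.70°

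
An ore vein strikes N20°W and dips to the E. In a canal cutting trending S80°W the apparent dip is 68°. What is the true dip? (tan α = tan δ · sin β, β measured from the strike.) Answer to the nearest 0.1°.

68.3°

β = acute angle between strike N20°W and section S80°W = 80°.
tan δ = tan α / sin β = tan 68° / sin 80° = 2.4751 / 0.9848 = 2.5133
δ = arctan(2.5133) = 68.30°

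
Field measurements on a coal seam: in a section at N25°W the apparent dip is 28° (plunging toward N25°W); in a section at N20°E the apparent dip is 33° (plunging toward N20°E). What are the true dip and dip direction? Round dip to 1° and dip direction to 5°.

true dip 33°, dip direction 010°

Represent each trace as a vector plunging at its apparent dip toward its trend (east-north-up frame): v₁ = (-0.373, 0.800, -0.469), v₂ = (0.287, 0.788, -0.545).
The plane normal is n = v₁ × v₂ ∝ (0.066, 0.338, 0.524).
True dip = arccos(n_z / |n|) = arccos(0.8356) = 33.3°.
Dip direction = atan2(0.066, 0.338) = 11° (azimuth of n's horizontal projection).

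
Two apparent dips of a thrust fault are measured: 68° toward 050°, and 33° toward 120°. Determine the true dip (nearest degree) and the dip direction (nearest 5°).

Represent each trace as a vector plunging at its apparent dip toward its trend (east-north-up frame): v₁ = (0.287, 0.241, -0.927), v₂ = (0.726, -0.419, -0.545).
Cross product v₁ × v₂ gives the pole to the plane: n ∝ (0.520, 0.517, 0.295).
tan δ = √(n_x²+n_y²)/n_z = 0.733/0.295, so δ = 68.1°.
Dip direction = azimuth of (n_x, n_y) = atan2(0.520, 0.517) = 45°.

true dip 68°, dip direction 045°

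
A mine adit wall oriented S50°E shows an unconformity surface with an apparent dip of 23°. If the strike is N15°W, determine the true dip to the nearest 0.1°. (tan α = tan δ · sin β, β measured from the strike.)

The section is 35° from the strike.
tan(true dip) = tan 23° / sin 35° = 0.7400
true dip = arctan 0.7400 = 36.50°

36.5°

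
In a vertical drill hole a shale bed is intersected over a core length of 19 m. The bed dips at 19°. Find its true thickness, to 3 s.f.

18.0 m

True thickness t = h · cos(dip) = 19 × cos 19°
t = 19 × 0.9455 = 17.965 m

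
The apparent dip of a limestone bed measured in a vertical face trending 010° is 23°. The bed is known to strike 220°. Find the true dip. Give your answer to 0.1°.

β = acute angle between strike 220° and section 010° = 30°.
tan δ = tan α / sin β = tan 23° / sin 30° = 0.4245 / 0.5000 = 0.8489
δ = arctan(0.8489) = 40.33°

40.3°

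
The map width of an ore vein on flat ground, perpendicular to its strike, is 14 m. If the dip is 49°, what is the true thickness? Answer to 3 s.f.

True thickness t = w · sin(dip) = 14 × sin 49°
t = 14 × 0.7547 = 10.566 m

10.6 m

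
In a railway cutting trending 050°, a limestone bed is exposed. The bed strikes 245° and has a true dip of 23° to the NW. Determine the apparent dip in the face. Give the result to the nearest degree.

6°

The strike is 245° and the section trends 050°; the acute angle between them is β = 15°.
tan α = tan 23° × sin 15° = 0.4245 × 0.2588 = 0.1099
apparent dip = arctan 0.1099 = 6.27°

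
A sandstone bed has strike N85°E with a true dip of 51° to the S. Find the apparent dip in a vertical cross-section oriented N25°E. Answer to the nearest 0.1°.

Angle between strike (N85°E) and section (N25°E): β = 60°.
tan α = tan 51° × sin 60° = 1.2349 × 0.8660 = 1.0695
apparent dip = arctan 1.0695 = 46.92°

46.9°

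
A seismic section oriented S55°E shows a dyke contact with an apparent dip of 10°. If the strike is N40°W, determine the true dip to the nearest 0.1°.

34.3°

The section is 15° from the strike.
tan δ = tan α / sin β = tan 10° / sin 15° = 0.1763 / 0.2588 = 0.6813
δ = arctan(0.6813) = 34.27°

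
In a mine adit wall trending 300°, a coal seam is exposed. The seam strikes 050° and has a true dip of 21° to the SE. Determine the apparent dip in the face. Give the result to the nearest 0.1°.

The strike is 050° and the section trends 300°; the acute angle between them is β = 70°.
tan α = tan 21° × sin 70° = 0.3839 × 0.9397 = 0.3607
apparent dip = arctan 0.3607 = 19.84°

19.8°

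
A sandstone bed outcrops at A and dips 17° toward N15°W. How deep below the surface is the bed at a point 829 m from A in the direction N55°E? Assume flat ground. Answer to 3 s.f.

86.7 m

The hole lies 70° from the dip direction, so the down-dip offset is 829 × cos 70° = 283.53 m.
Depth = down-dip offset × tan(dip) = 283.53 × tan 17° = 283.53 × 0.3057
Depth = 86.69 m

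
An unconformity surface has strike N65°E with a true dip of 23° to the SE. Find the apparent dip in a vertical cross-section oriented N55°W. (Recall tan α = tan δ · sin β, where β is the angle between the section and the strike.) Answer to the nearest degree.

20°

Angle between strike (N65°E) and section (N55°W): β = 60°.
tan(apparent dip) = tan 23° · sin 60° = 0.3676
α = arctan(0.3676) = 20.18°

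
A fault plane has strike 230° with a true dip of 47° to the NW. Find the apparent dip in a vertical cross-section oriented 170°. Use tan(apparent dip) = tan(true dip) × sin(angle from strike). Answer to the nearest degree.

43°

The section lies 60° from the strike.
tan(apparent dip) = tan 47° · sin 60° = 0.9287
α = arctan(0.9287) = 42.88°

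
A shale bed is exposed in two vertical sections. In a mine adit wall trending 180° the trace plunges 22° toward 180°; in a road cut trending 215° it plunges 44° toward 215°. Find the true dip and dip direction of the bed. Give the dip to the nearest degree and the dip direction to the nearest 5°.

The two traces are lines in the plane: v₁ = (sin 180°·cos 22°, cos 180°·cos 22°, −sin 22°), v₂ = (sin 215°·cos 44°, cos 215°·cos 44°, −sin 44°).
n = v₁ × v₂ = (-0.423, -0.155, 0.383) (taken with n_z > 0).
Dip δ = arctan(|n_h|/n_z) = arctan(0.451/0.383) = 49.7°.
The horizontal component of n points toward azimuth atan2(n_x, n_y) = 250°, the dip direction.

true dip 50°, dip direction 250°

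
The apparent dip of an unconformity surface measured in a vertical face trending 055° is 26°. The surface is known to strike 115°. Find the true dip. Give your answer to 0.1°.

29.4°

The section is 60° from the strike.
tan(true dip) = tan 26° / sin 60° = 0.5632
δ = arctan(0.5632) = 29.39°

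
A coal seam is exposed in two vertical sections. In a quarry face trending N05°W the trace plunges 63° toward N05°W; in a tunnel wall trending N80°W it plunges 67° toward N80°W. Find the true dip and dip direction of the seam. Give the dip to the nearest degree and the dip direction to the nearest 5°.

Each apparent-dip line lies in the plane. As unit vectors (x east, y north, z up), v₁ plunges 63°→N05°W and v₂ plunges 67°→N80°W.
The plane normal is n = v₁ × v₂ ∝ (-0.356, 0.306, 0.171).
tan δ = √(n_x²+n_y²)/n_z = 0.470/0.171, so δ = 70.0°.
The horizontal component of n points toward azimuth atan2(n_x, n_y) = 311°, the dip direction.

true dip 70°, dip direction 310°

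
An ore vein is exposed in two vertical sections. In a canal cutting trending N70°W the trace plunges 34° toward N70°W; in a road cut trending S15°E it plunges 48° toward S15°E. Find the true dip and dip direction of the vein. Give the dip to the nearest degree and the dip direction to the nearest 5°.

Represent each trace as a vector plunging at its apparent dip toward its trend (east-north-up frame): v₁ = (-0.779, 0.284, -0.559), v₂ = (0.173, -0.646, -0.743).
Cross product v₁ × v₂ gives the pole to the plane: n ∝ (-0.572, -0.676, 0.454).
tan δ = √(n_x²+n_y²)/n_z = 0.885/0.454, so δ = 62.8°.
The horizontal component of n points toward azimuth atan2(n_x, n_y) = 220°, the dip direction.

true dip 63°, dip direction 220°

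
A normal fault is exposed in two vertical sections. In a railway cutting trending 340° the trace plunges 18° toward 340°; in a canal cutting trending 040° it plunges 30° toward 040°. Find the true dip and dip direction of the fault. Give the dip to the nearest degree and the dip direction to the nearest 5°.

true dip 30°, dip direction 035°

Each apparent-dip line lies in the plane. As unit vectors (x east, y north, z up), v₁ plunges 18°→340° and v₂ plunges 30°→040°.
The plane normal is n = v₁ × v₂ ∝ (0.242, 0.335, 0.713).
True dip = arccos(n_z / |n|) = arccos(0.8655) = 30.1°.
Dip direction = azimuth of (n_x, n_y) = atan2(0.242, 0.335) = 36°.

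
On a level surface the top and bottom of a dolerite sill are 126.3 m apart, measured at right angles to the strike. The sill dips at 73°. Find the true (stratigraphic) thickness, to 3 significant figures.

121 m

True thickness t = w · sin(dip) = 126.3 × sin 73°
t = 126.3 × 0.9563 = 120.781 m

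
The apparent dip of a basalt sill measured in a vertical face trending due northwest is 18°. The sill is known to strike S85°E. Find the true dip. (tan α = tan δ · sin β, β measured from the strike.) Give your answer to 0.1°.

β = acute angle between strike S85°E and section due northwest = 40°.
tan(true dip) = tan 18° / sin 40° = 0.5055
δ = arctan(0.5055) = 26.82°

26.8°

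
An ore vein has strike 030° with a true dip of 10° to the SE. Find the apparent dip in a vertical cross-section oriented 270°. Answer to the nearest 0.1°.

The strike is 030° and the section trends 270°; the acute angle between them is β = 60°.
tan α = tan 10° × sin 60° = 0.1763 × 0.8660 = 0.1527
apparent dip = arctan 0.1527 = 8.68°

8.7°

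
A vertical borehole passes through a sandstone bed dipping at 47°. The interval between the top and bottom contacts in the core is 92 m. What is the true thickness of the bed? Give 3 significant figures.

True thickness t = h · cos(dip) = 92 × cos 47°
t = 92 × 0.6820 = 62.744 m

62.7 m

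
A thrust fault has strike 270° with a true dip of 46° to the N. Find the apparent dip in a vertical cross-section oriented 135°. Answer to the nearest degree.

36°

The strike is 270° and the section trends 135°; the acute angle between them is β = 45°.
tan(apparent dip) = tan 46° · sin 45° = 0.7322
apparent dip = arctan 0.7322 = 36.21°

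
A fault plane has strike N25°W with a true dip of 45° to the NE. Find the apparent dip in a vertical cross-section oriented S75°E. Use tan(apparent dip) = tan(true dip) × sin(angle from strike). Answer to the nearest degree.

37°

The section lies 50° from the strike.
tan α = tan 45° × sin 50° = 1.0000 × 0.7660 = 0.7660
α = arctan(0.7660) = 37.45°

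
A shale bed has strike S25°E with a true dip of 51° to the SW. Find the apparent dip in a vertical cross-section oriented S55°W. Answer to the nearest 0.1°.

The strike is S25°E and the section trends S55°W; the acute angle between them is β = 80°.
tan(apparent dip) = tan 51° · sin 80° = 1.2161
apparent dip = arctan 1.2161 = 50.57°

50.6°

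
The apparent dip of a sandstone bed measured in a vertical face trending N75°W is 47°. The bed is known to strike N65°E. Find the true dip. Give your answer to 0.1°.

59.1°

The section is 40° from the strike.
tan δ = tan α / sin β = tan 47° / sin 40° = 1.0724 / 0.6428 = 1.6683
true dip = arctan 1.6683 = 59.06°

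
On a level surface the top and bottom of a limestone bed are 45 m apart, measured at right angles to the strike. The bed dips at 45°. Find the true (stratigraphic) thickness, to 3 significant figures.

31.8 m

True thickness t = w · sin(dip) = 45 × sin 45°
t = 45 × 0.7071 = 31.820 m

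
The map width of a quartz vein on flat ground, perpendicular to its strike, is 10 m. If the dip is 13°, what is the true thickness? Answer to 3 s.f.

2.25 m

True thickness t = w · sin(dip) = 10 × sin 13°
t = 10 × 0.2250 = 2.250 m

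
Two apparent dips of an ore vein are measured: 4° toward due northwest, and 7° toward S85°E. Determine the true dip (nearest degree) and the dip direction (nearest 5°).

true dip 16°, dip direction 030°

Represent each trace as a vector plunging at its apparent dip toward its trend (east-north-up frame): v₁ = (-0.705, 0.705, -0.070), v₂ = (0.989, -0.087, -0.122).
Cross product v₁ × v₂ gives the pole to the plane: n ∝ (0.092, 0.155, 0.636).
True dip = arccos(n_z / |n|) = arccos(0.9622) = 15.8°.
Dip direction = azimuth of (n_x, n_y) = atan2(0.092, 0.155) = 31°.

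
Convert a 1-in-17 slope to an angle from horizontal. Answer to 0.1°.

tan θ = 1/17 = 0.0588
θ = arctan(0.0588) = 3.37°

3.4°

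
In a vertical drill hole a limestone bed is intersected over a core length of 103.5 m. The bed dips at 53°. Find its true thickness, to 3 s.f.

True thickness t = h · cos(dip) = 103.5 × cos 53°
t = 103.5 × 0.6018 = 62.288 m

62.3 m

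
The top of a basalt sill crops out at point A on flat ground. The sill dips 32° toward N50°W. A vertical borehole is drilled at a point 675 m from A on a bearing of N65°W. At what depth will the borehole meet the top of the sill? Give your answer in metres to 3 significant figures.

The hole lies 15° from the dip direction, so the down-dip offset is 675 × cos 15° = 652.00 m.
Depth = down-dip offset × tan(dip) = 652.00 × tan 32° = 652.00 × 0.6249
Depth = 407.41 m

407 m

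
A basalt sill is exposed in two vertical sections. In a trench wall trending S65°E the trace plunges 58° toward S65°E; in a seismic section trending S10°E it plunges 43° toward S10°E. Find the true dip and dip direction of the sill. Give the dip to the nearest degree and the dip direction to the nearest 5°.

true dip 58°, dip direction 115°

The two traces are lines in the plane: v₁ = (sin 115°·cos 58°, cos 115°·cos 58°, −sin 58°), v₂ = (sin 170°·cos 43°, cos 170°·cos 43°, −sin 43°).
n = v₁ × v₂ = (0.458, -0.220, 0.317) (taken with n_z > 0).
tan δ = √(n_x²+n_y²)/n_z = 0.508/0.317, so δ = 58.0°.
Dip direction = atan2(0.458, -0.220) = 116° (azimuth of n's horizontal projection).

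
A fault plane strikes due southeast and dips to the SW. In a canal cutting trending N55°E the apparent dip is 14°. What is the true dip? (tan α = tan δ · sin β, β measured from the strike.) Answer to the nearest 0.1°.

The section is 80° from the strike.
tan(true dip) = tan 14° / sin 80° = 0.2532
δ = arctan(0.2532) = 14.21°

14.2°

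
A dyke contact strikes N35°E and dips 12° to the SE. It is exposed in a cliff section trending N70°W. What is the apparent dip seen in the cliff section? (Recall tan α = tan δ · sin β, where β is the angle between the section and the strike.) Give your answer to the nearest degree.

Angle between strike (N35°E) and section (N70°W): β = 75°.
tan α = tan 12° × sin 75° = 0.2126 × 0.9659 = 0.2053
α = arctan(0.2053) = 11.60°

12°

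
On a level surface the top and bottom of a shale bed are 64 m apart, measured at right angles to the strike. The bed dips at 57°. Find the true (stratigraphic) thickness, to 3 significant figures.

True thickness t = w · sin(dip) = 64 × sin 57°
t = 64 × 0.8387 = 53.675 m

53.7 m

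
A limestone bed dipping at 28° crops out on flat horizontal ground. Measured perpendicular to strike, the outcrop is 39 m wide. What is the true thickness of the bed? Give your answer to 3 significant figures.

True thickness t = w · sin(dip) = 39 × sin 28°
t = 39 × 0.4695 = 18.309 m

18.3 m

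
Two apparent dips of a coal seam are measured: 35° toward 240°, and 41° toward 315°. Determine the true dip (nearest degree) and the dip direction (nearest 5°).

true dip 45°, dip direction 285°

Represent each trace as a vector plunging at its apparent dip toward its trend (east-north-up frame): v₁ = (-0.709, -0.410, -0.574), v₂ = (-0.534, 0.534, -0.656).
n = v₁ × v₂ = (-0.575, 0.159, 0.597) (taken with n_z > 0).
tan δ = √(n_x²+n_y²)/n_z = 0.596/0.597, so δ = 45.0°.
The horizontal component of n points toward azimuth atan2(n_x, n_y) = 285°, the dip direction.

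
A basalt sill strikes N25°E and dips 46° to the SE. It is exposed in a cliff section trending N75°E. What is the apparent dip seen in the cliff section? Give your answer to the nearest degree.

38°

The strike is N25°E and the section trends N75°E; the acute angle between them is β = 50°.
tan(apparent dip) = tan 46° · sin 50° = 0.7933
α = arctan(0.7933) = 38.42°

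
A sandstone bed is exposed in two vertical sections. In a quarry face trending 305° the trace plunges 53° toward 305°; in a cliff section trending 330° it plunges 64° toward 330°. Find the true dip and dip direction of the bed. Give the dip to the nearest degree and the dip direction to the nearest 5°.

Each apparent-dip line lies in the plane. As unit vectors (x east, y north, z up), v₁ plunges 53°→305° and v₂ plunges 64°→330°.
Cross product v₁ × v₂ gives the pole to the plane: n ∝ (0.007, 0.268, 0.111).
True dip = arccos(n_z / |n|) = arccos(0.3840) = 67.4°.
The horizontal component of n points toward azimuth atan2(n_x, n_y) = 2°, the dip direction.

true dip 67°, dip direction 000°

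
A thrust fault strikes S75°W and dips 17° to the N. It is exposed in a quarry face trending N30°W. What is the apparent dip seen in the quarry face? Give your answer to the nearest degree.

Angle between strike (S75°W) and section (N30°W): β = 75°.
tan α = tan 17° × sin 75° = 0.3057 × 0.9659 = 0.2953
apparent dip = arctan 0.2953 = 16.45°

16°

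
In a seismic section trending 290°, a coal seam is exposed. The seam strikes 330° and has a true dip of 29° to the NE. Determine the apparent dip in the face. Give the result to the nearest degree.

The section lies 40° from the strike.
tan α = tan 29° × sin 40° = 0.5543 × 0.6428 = 0.3563
α = arctan(0.3563) = 19.61°

20°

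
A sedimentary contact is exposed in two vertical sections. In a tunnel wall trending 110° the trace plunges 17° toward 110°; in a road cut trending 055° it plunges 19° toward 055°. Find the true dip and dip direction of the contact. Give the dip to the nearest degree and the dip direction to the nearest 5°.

Represent each trace as a vector plunging at its apparent dip toward its trend (east-north-up frame): v₁ = (0.899, -0.327, -0.292), v₂ = (0.775, 0.542, -0.326).
Cross product v₁ × v₂ gives the pole to the plane: n ∝ (0.265, 0.066, 0.741).
tan δ = √(n_x²+n_y²)/n_z = 0.273/0.741, so δ = 20.2°.
The horizontal component of n points toward azimuth atan2(n_x, n_y) = 76°, the dip direction.

true dip 20°, dip direction 075°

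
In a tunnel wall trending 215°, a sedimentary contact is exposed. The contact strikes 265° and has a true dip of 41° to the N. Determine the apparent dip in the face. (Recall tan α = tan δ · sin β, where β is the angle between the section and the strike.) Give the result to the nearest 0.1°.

The strike is 265° and the section trends 215°; the acute angle between them is β = 50°.
tan(apparent dip) = tan 41° · sin 50° = 0.6659
α = arctan(0.6659) = 33.66°

33.7°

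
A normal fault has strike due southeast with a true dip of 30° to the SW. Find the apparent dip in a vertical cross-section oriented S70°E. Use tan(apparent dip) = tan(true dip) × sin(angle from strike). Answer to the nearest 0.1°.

13.7°

The section lies 25° from the strike.
tan(apparent dip) = tan 30° · sin 25° = 0.2440
α = arctan(0.2440) = 13.71°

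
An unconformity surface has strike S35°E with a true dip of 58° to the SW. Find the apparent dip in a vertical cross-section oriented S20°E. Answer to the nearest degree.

22°

The strike is S35°E and the section trends S20°E; the acute angle between them is β = 15°.
tan(apparent dip) = tan 58° · sin 15° = 0.4142
apparent dip = arctan 0.4142 = 22.50°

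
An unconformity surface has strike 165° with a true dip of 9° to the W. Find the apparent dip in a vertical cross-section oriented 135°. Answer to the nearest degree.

5°

Angle between strike (165°) and section (135°): β = 30°.
tan(apparent dip) = tan 9° · sin 30° = 0.0792
α = arctan(0.0792) = 4.53°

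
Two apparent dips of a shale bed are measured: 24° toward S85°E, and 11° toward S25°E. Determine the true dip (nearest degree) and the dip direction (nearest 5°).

Represent each trace as a vector plunging at its apparent dip toward its trend (east-north-up frame): v₁ = (0.910, -0.080, -0.407), v₂ = (0.415, -0.890, -0.191).
The plane normal is n = v₁ × v₂ ∝ (0.347, -0.005, 0.777).
Dip δ = arctan(|n_h|/n_z) = arctan(0.347/0.777) = 24.1°.
The horizontal component of n points toward azimuth atan2(n_x, n_y) = 91°, the dip direction.

true dip 24°, dip direction 090°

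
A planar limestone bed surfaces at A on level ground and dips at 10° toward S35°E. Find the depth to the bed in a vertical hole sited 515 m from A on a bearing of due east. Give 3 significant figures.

The hole lies 55° from the dip direction, so the down-dip offset is 515 × cos 55° = 295.39 m.
Depth = down-dip offset × tan(dip) = 295.39 × tan 10° = 295.39 × 0.1763
Depth = 52.09 m

52.1 m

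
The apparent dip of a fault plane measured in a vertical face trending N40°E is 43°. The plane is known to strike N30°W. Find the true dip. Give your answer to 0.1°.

β = acute angle between strike N30°W and section N40°E = 70°.
tan(true dip) = tan 43° / sin 70° = 0.9924
true dip = arctan 0.9924 = 44.78°

44.8°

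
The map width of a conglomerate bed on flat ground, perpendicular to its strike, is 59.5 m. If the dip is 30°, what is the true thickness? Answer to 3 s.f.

True thickness t = w · sin(dip) = 59.5 × sin 30°
t = 59.5 × 0.5000 = 29.750 m

29.7 m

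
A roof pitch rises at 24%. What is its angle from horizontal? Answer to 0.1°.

13.5°

tan θ = 24/100 = 0.2400
θ = arctan(0.2400) = 13.50°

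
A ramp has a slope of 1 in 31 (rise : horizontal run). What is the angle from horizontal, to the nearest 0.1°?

tan θ = 1/31 = 0.0323
θ = arctan(0.0323) = 1.85°

1.8°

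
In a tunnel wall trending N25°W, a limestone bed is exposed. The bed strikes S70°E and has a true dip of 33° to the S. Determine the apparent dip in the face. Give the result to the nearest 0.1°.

24.7°

The strike is S70°E and the section trends N25°W; the acute angle between them is β = 45°.
tan α = tan 33° × sin 45° = 0.6494 × 0.7071 = 0.4592
α = arctan(0.4592) = 24.66°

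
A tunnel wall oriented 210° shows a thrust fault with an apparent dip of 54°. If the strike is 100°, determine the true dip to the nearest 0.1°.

β = acute angle between strike 100° and section 210° = 70°.
tan(true dip) = tan 54° / sin 70° = 1.4647
true dip = arctan 1.4647 = 55.68°

55.7°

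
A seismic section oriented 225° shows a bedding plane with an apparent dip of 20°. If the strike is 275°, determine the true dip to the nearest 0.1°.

The section is 50° from the strike.
tan δ = tan α / sin β = tan 20° / sin 50° = 0.3640 / 0.7660 = 0.4751
δ = arctan(0.4751) = 25.41°

25.4°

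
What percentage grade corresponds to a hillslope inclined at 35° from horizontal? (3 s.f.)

grade % = 100 × tan 35° = 100 × 0.7002

70.0%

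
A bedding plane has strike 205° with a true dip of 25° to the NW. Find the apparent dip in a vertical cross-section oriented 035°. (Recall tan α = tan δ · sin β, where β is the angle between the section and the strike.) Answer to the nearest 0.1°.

The section lies 10° from the strike.
tan α = tan 25° × sin 10° = 0.4663 × 0.1736 = 0.0810
α = arctan(0.0810) = 4.63°

4.6°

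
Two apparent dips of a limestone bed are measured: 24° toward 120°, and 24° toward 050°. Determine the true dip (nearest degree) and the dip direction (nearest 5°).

The two traces are lines in the plane: v₁ = (sin 120°·cos 24°, cos 120°·cos 24°, −sin 24°), v₂ = (sin 50°·cos 24°, cos 50°·cos 24°, −sin 24°).
n = v₁ × v₂ = (0.425, 0.037, 0.784) (taken with n_z > 0).
tan δ = √(n_x²+n_y²)/n_z = 0.426/0.784, so δ = 28.5°.
Dip direction = atan2(0.425, 0.037) = 85° (azimuth of n's horizontal projection).

true dip 29°, dip direction 085°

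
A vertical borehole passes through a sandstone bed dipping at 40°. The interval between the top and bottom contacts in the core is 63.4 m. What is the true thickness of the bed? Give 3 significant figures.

True thickness t = h · cos(dip) = 63.4 × cos 40°
t = 63.4 × 0.7660 = 48.567 m

48.6 m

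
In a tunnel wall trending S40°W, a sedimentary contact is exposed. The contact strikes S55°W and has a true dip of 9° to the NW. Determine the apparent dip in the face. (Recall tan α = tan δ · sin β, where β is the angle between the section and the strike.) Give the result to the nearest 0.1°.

2.3°

Angle between strike (S55°W) and section (S40°W): β = 15°.
tan α = tan 9° × sin 15° = 0.1584 × 0.2588 = 0.0410
apparent dip = arctan 0.0410 = 2.35°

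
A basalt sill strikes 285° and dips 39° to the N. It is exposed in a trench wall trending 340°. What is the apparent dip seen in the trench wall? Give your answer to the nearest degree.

Angle between strike (285°) and section (340°): β = 55°.
tan α = tan 39° × sin 55° = 0.8098 × 0.8192 = 0.6633
α = arctan(0.6633) = 33.56°

34°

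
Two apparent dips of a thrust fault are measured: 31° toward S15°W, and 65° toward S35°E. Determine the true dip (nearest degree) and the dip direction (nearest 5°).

Each apparent-dip line lies in the plane. As unit vectors (x east, y north, z up), v₁ plunges 31°→S15°W and v₂ plunges 65°→S35°E.
n = v₁ × v₂ = (0.572, -0.326, 0.278) (taken with n_z > 0).
True dip = arccos(n_z / |n|) = arccos(0.3884) = 67.1°.
Dip direction = atan2(0.572, -0.326) = 120° (azimuth of n's horizontal projection).

true dip 67°, dip direction 120°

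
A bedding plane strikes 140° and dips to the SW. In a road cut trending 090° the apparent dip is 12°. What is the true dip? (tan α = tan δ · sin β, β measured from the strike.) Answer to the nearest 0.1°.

β = acute angle between strike 140° and section 090° = 50°.
tan(true dip) = tan 12° / sin 50° = 0.2775
true dip = arctan 0.2775 = 15.51°

15.5°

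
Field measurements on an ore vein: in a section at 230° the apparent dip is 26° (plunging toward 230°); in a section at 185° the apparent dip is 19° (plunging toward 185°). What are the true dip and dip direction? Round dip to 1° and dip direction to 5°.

true dip 26°, dip direction 230°

Represent each trace as a vector plunging at its apparent dip toward its trend (east-north-up frame): v₁ = (-0.689, -0.578, -0.438), v₂ = (-0.082, -0.942, -0.326).
The plane normal is n = v₁ × v₂ ∝ (-0.225, -0.188, 0.601).
True dip = arccos(n_z / |n|) = arccos(0.8988) = 26.0°.
Dip direction = atan2(-0.225, -0.188) = 230° (azimuth of n's horizontal projection).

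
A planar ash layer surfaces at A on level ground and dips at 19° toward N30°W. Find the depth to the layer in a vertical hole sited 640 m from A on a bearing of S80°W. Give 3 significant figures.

75.4 m

The hole lies 70° from the dip direction, so the down-dip offset is 640 × cos 70° = 218.89 m.
Depth = down-dip offset × tan(dip) = 218.89 × tan 19° = 218.89 × 0.3443
Depth = 75.37 m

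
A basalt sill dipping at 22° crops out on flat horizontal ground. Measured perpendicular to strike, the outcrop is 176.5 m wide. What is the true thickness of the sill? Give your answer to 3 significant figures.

True thickness t = w · sin(dip) = 176.5 × sin 22°
t = 176.5 × 0.3746 = 66.118 m

66.1 m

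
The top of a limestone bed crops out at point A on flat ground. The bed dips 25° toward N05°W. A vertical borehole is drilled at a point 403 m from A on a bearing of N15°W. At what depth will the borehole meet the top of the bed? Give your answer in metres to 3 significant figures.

185 m

The hole lies 10° from the dip direction, so the down-dip offset is 403 × cos 10° = 396.88 m.
Depth = down-dip offset × tan(dip) = 396.88 × tan 25° = 396.88 × 0.4663
Depth = 185.07 m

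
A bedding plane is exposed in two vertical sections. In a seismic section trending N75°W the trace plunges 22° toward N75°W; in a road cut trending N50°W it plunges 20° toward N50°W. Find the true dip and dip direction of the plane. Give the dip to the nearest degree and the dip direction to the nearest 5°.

Represent each trace as a vector plunging at its apparent dip toward its trend (east-north-up frame): v₁ = (-0.896, 0.240, -0.375), v₂ = (-0.720, 0.604, -0.342).
n = v₁ × v₂ = (-0.144, 0.037, 0.368) (taken with n_z > 0).
Dip δ = arctan(|n_h|/n_z) = arctan(0.149/0.368) = 22.0°.
Dip direction = azimuth of (n_x, n_y) = atan2(-0.144, 0.037) = 284°.

true dip 22°, dip direction 285°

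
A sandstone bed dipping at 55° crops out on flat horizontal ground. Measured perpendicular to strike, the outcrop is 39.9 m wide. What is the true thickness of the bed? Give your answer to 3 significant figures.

True thickness t = w · sin(dip) = 39.9 × sin 55°
t = 39.9 × 0.8192 = 32.684 m

32.7 m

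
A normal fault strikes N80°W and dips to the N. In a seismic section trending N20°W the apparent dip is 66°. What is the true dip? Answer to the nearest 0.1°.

68.9°

β = acute angle between strike N80°W and section N20°W = 60°.
tan δ = tan α / sin β = tan 66° / sin 60° = 2.2460 / 0.8660 = 2.5935
δ = arctan(2.5935) = 68.91°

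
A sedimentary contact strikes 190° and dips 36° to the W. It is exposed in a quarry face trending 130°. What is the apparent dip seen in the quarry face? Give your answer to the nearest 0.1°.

The section lies 60° from the strike.
tan(apparent dip) = tan 36° · sin 60° = 0.6292
α = arctan(0.6292) = 32.18°

32.2°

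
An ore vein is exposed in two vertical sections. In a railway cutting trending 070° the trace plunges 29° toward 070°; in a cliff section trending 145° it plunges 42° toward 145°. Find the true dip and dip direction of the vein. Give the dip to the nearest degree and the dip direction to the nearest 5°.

true dip 44°, dip direction 125°

Each apparent-dip line lies in the plane. As unit vectors (x east, y north, z up), v₁ plunges 29°→070° and v₂ plunges 42°→145°.
Cross product v₁ × v₂ gives the pole to the plane: n ∝ (0.495, -0.343, 0.628).
Dip δ = arctan(|n_h|/n_z) = arctan(0.603/0.628) = 43.8°.
The horizontal component of n points toward azimuth atan2(n_x, n_y) = 125°, the dip direction.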